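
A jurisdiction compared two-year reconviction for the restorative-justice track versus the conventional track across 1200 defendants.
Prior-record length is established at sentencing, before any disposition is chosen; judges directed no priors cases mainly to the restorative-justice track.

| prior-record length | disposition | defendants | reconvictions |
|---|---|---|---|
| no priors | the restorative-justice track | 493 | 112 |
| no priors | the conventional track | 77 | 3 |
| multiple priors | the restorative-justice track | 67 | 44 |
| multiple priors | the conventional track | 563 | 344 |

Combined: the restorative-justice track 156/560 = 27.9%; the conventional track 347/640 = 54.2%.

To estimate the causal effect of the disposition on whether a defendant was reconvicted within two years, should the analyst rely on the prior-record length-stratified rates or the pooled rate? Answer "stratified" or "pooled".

stratified

The imbalance in prior-record length arose from how defendants were allocated, not from anything the disposition did; and prior-record length independently affects the outcome. The pooled gap is confounded — condition on prior-record length.
Within each level — no priors: 22.7% vs 3.9%; multiple priors: 65.7% vs 61.1% — the conventional track is lower every time.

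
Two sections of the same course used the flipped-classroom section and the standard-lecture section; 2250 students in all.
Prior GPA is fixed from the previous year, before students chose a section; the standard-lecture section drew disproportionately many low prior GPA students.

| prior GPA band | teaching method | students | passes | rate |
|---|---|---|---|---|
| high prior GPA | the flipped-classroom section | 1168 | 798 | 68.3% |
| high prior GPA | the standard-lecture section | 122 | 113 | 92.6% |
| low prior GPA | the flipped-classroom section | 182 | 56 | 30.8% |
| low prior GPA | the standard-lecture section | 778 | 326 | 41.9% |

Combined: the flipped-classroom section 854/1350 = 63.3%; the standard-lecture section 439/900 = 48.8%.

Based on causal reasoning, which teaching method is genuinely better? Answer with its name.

the standard-lecture section

Prior GPA band satisfies the back-door criterion: it is not a descendant of the teaching method, and it blocks the spurious path from teaching method to outcome. Adjusting for it (i.e., using the within-prior GPA band rates) gives the causal effect.
Within each level — high prior GPA: 68.3% vs 92.6%; low prior GPA: 30.8% vs 41.9% — the standard-lecture section is higher every time.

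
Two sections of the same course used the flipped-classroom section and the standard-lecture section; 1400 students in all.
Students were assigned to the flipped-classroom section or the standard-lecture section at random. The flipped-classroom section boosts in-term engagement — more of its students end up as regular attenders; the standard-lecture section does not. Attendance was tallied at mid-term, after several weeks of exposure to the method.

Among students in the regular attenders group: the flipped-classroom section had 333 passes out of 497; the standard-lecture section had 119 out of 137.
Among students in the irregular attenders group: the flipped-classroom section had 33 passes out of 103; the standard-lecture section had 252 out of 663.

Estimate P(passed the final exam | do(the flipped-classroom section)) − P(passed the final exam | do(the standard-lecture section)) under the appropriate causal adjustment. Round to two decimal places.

+0.15

The mid-term attendance-specific comparison favours the standard-lecture section throughout, but the pooled figures favour the flipped-classroom section. The question is whether to condition on mid-term attendance.
Mid-term attendance is recorded after the teaching method and is itself shifted by it — it sits on the causal path from teaching method to outcome. Conditioning on a mediator would strip out part of the effect we want; the pooled comparison gives the total causal effect.
The causal difference is the pooled difference: 0.610 − 0.464 = +0.146.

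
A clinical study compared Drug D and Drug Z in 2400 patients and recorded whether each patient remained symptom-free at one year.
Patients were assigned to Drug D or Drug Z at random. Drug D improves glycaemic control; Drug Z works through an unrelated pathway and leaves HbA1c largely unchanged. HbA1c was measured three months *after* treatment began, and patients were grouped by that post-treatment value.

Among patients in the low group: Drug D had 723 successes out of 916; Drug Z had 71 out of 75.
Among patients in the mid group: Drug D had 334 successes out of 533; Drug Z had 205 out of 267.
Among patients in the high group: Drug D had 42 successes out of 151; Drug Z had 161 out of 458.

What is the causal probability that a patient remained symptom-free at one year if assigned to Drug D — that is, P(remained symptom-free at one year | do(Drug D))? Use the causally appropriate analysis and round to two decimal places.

0.69

HbA1c is recorded after the drug and is itself shifted by it — it sits on the causal path from drug to outcome. Conditioning on a mediator would strip out part of the effect we want; the pooled comparison gives the total causal effect.
So P(outcome | do(Drug D)) is just the pooled rate for Drug D: 1099/1600 = 0.687.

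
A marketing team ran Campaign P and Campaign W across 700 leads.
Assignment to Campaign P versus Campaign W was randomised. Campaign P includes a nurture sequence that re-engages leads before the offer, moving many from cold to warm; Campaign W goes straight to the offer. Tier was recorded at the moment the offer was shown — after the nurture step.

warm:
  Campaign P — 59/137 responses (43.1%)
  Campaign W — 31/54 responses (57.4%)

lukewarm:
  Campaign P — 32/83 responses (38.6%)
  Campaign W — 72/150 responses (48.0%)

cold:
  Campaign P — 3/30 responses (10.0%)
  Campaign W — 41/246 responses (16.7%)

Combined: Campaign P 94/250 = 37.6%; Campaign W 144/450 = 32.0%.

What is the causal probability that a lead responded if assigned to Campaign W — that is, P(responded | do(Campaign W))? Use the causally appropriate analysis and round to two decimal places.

0.32

Engagement tier lies on the pathway campaign → engagement tier → outcome, so adjusting for it blocks the indirect effect. For the total causal effect of campaign, use the unadjusted pooled rates.
So P(outcome | do(Campaign W)) is just the pooled rate for Campaign W: 144/450 = 0.320.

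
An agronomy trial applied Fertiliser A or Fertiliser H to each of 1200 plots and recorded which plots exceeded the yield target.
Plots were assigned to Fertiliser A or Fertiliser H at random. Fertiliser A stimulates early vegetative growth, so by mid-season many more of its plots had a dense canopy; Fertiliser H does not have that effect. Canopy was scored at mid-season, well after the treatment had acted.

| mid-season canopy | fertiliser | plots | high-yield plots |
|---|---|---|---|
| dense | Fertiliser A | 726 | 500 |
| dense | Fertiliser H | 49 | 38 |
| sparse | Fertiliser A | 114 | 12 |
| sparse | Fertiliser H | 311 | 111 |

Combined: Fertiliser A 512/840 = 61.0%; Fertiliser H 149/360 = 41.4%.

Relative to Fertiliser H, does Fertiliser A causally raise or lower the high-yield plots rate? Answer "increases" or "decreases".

increases

The stratified and pooled comparisons disagree (Fertiliser H wins within each mid-season canopy; Fertiliser A wins overall), so the answer turns on the causal role of mid-season canopy.
Mid-season canopy lies on the pathway fertiliser → mid-season canopy → outcome, so adjusting for it blocks the indirect effect. For the total causal effect of fertiliser, use the unadjusted pooled rates.
Pooled: Fertiliser A 61.0% vs Fertiliser H 41.4%; Fertiliser A is higher overall.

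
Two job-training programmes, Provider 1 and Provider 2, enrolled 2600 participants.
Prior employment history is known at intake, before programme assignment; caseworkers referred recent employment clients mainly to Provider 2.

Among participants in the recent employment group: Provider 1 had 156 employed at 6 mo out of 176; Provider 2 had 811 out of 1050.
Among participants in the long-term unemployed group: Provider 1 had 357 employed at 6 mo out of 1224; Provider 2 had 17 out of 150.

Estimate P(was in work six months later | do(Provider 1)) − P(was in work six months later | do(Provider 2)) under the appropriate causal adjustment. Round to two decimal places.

+0.15

Here prior employment history is a common cause — it drives both which programme a case falls under and the outcome. The crude comparison mixes populations; the stratum-specific rates are the causally relevant ones.
Adjusting over the population distribution of prior employment history: 0.472·(0.886−0.772) + 0.528·(0.292−0.113) = +0.148.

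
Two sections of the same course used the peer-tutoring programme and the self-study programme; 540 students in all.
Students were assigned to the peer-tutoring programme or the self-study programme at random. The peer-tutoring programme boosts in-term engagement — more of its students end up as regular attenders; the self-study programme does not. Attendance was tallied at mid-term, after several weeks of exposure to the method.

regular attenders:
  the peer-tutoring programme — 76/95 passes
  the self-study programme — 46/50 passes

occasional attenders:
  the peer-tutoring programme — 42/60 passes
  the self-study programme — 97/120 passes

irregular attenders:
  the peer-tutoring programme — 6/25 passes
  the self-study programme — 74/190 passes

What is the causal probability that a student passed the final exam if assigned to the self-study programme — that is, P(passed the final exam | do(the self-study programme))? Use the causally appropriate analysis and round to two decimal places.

0.60

Because the teaching method influences mid-term attendance, mid-term attendance is a post-treatment mediator, not a confounder. Stratifying on it would bias the estimate; the causal effect is the crude pooled difference.
So P(outcome | do(the self-study programme)) is just the pooled rate for the self-study programme: 217/360 = 0.603.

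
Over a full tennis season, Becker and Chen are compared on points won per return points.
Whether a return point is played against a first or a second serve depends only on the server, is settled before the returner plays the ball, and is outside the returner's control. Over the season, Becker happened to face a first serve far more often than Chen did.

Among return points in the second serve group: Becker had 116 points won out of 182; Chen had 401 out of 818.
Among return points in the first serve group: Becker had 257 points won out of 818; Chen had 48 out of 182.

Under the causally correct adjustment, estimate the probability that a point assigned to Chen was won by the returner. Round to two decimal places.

0.38

Nothing the player does changes serve type; the imbalance is an allocation artefact. With serve type also predicting the outcome, the pooled figure is confounded, and the within-stratum comparison is the causal one.
Standardising Chen to the population serve type mix: 0.500·401/818 + 0.500·48/182 = 0.377.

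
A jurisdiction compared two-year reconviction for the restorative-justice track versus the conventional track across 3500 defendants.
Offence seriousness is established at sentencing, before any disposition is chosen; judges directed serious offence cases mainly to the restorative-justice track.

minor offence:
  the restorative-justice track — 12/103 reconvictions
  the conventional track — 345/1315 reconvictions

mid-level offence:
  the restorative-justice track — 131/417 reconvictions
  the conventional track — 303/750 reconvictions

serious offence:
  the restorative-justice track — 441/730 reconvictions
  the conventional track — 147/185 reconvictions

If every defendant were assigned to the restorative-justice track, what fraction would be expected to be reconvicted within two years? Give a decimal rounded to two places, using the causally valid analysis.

0.31

Offence seriousness satisfies the back-door criterion: it is not a descendant of the disposition, and it blocks the spurious path from disposition to outcome. Adjusting for it (i.e., using the within-offence seriousness rates) gives the causal effect.
Standardising the restorative-justice track to the population offence seriousness mix: 0.405·12/103 + 0.333·131/417 + 0.261·441/730 = 0.310.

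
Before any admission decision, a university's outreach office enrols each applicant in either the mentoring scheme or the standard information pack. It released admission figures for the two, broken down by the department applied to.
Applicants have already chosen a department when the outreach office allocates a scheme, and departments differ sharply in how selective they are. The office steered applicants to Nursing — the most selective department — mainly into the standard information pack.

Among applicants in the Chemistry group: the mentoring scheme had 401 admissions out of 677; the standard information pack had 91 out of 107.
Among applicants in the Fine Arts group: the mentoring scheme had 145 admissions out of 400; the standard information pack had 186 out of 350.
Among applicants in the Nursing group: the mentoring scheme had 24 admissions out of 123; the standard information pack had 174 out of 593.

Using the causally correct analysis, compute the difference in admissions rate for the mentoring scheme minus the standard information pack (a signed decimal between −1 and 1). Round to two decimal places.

The imbalance in department arose from how applicants were allocated, not from anything the outreach scheme did; and department independently affects the outcome. The pooled gap is confounded — condition on department.
Adjusting over the population distribution of department: 0.348·(0.592−0.850) + 0.333·(0.362−0.531) + 0.318·(0.195−0.293) = -0.178.

-0.18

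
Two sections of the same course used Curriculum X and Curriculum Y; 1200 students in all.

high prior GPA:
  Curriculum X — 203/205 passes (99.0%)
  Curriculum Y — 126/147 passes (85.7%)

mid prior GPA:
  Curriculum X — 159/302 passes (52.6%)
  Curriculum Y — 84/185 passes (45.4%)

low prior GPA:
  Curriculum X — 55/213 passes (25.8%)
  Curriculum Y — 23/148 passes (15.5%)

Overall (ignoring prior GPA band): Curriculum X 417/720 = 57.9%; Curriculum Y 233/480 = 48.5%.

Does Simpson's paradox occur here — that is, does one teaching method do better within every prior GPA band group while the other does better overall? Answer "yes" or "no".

Within each prior GPA band level (high prior GPA 99.0% vs 85.7%; mid prior GPA 52.6% vs 45.4%; low prior GPA 25.8% vs 15.5%), Curriculum X has the higher rate every time. Pooled: 57.9% vs 48.5% — Curriculum X has the higher rate overall. They agree.

no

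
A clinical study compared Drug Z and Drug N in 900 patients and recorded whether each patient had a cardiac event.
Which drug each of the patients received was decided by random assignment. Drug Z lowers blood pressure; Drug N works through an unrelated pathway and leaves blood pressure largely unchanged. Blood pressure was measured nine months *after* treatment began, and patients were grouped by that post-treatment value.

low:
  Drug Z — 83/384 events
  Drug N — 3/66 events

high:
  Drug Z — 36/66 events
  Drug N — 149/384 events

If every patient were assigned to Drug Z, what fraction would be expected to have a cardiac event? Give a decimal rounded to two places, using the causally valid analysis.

0.26

Blood pressure is recorded after the drug and is itself shifted by it — it sits on the causal path from drug to outcome. Conditioning on a mediator would strip out part of the effect we want; the pooled comparison gives the total causal effect.
So P(outcome | do(Drug Z)) is just the pooled rate for Drug Z: 119/450 = 0.264.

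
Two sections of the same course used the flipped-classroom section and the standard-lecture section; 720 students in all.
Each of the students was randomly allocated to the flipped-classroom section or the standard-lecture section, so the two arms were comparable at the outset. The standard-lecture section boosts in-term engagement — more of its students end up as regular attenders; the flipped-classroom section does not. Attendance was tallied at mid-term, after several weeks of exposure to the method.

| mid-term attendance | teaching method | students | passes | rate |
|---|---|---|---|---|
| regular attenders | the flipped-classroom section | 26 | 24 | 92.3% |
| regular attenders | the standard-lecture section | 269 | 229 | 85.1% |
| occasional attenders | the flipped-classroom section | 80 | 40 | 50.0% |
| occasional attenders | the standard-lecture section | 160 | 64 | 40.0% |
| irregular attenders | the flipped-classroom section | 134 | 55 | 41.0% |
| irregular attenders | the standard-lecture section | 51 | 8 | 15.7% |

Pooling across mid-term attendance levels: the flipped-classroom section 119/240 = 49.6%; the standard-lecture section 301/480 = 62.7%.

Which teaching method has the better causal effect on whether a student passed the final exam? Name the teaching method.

Mid-term attendance is downstream of the teaching method. One should not condition on a consequence of treatment, so the overall rates are the right comparison.
Pooled: the flipped-classroom section 49.6% vs the standard-lecture section 62.7%; the standard-lecture section is higher overall.

the standard-lecture section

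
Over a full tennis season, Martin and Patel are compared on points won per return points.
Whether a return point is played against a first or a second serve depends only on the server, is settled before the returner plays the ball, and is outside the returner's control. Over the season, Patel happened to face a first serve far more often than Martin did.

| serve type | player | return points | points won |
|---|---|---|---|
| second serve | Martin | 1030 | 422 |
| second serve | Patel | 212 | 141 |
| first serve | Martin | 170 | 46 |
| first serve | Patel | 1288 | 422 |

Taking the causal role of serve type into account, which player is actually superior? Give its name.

Patel

Within every serve type level Patel has the higher rate, yet pooled Martin does — Simpson's reversal.
The imbalance in serve type arose from how return points were allocated, not from anything the player did; and serve type independently affects the outcome. The pooled gap is confounded — condition on serve type.
Within each level — second serve: 41.0% vs 66.5%; first serve: 27.1% vs 32.8% — Patel is higher every time.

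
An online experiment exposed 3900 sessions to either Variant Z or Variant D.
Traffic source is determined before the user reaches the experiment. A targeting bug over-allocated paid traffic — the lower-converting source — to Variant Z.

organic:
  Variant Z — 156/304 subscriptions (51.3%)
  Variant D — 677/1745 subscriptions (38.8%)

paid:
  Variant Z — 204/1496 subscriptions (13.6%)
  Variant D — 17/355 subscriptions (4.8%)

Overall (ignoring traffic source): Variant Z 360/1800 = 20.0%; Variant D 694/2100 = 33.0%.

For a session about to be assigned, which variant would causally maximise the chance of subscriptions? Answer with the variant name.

Variant Z

Traffic source is set before the variant has any effect — it is not caused by the variant — and it independently drives the outcome. That makes it a confounder, so the causal comparison is within traffic source levels.
Within each level — organic: 51.3% vs 38.8%; paid: 13.6% vs 4.8% — Variant Z is higher every time.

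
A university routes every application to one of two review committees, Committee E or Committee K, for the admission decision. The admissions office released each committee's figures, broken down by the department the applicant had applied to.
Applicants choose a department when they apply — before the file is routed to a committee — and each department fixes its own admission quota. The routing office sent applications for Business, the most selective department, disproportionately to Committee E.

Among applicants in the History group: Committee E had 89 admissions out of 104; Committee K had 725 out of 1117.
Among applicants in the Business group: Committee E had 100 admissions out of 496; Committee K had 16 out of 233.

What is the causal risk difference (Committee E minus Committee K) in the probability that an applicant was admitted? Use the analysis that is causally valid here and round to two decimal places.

Within every department level Committee E has the higher rate, yet pooled Committee K does — Simpson's reversal.
Since department is a pre-existing factor (not a product of the review committee) and it affects the outcome on its own, it is a confounder. The stratified rates, not the pooled rate, identify the causal effect.
Adjusting over the population distribution of department: 0.626·(0.856−0.649) + 0.374·(0.202−0.069) = +0.179.

+0.18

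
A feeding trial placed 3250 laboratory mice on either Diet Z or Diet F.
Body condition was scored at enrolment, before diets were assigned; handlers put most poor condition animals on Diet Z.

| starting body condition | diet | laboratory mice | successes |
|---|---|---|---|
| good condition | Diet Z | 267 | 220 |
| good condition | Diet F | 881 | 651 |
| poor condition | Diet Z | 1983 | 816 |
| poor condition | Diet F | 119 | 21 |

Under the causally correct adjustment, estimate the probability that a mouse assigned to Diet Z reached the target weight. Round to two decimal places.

Starting body condition is set before the diet has any effect — it is not caused by the diet — and it independently drives the outcome. That makes it a confounder, so the causal comparison is within starting body condition levels.
Standardising Diet Z to the population starting body condition mix: 0.353·220/267 + 0.647·816/1983 = 0.557.

0.56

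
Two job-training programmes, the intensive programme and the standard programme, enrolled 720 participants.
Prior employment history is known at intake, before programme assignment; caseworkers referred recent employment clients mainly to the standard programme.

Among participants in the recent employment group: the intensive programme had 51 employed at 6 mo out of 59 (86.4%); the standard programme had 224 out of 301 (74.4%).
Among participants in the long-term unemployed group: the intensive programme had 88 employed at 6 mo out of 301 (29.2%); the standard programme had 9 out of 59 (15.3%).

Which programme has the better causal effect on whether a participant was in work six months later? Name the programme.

the intensive programme

The prior employment history-specific comparison favours the intensive programme throughout, but the pooled figures favour the standard programme. The question is whether to condition on prior employment history.
Since prior employment history is a pre-existing factor (not a product of the programme) and it affects the outcome on its own, it is a confounder. The stratified rates, not the pooled rate, identify the causal effect.
Within each level — recent employment: 86.4% vs 74.4%; long-term unemployed: 29.2% vs 15.3% — the intensive programme is higher every time.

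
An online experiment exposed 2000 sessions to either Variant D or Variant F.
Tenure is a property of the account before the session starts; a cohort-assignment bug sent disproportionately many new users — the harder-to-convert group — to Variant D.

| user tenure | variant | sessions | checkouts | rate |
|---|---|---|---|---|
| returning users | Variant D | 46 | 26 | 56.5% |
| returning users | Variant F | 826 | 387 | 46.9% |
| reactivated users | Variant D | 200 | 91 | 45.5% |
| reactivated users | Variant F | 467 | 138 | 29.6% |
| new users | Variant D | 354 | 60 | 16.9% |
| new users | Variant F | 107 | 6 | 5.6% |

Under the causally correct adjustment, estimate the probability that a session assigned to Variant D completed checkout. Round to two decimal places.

The stratified and pooled comparisons disagree (Variant D wins within each user tenure; Variant F wins overall), so the answer turns on the causal role of user tenure.
User tenure is set before the variant has any effect — it is not caused by the variant — and it independently drives the outcome. That makes it a confounder, so the causal comparison is within user tenure levels.
Standardising Variant D to the population user tenure mix: 0.436·26/46 + 0.334·91/200 + 0.231·60/354 = 0.437.

0.44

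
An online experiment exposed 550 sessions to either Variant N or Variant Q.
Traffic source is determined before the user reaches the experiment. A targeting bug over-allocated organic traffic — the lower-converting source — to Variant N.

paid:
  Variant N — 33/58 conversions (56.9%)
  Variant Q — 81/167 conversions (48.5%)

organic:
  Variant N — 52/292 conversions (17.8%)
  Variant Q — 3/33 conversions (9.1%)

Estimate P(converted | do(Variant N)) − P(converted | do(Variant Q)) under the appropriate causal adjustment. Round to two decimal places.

+0.09

The traffic source-specific comparison favours Variant N throughout, but the pooled figures favour Variant Q. The question is whether to condition on traffic source.
The imbalance in traffic source arose from how sessions were allocated, not from anything the variant did; and traffic source independently affects the outcome. The pooled gap is confounded — condition on traffic source.
Adjusting over the population distribution of traffic source: 0.409·(0.569−0.485) + 0.591·(0.178−0.091) = +0.086.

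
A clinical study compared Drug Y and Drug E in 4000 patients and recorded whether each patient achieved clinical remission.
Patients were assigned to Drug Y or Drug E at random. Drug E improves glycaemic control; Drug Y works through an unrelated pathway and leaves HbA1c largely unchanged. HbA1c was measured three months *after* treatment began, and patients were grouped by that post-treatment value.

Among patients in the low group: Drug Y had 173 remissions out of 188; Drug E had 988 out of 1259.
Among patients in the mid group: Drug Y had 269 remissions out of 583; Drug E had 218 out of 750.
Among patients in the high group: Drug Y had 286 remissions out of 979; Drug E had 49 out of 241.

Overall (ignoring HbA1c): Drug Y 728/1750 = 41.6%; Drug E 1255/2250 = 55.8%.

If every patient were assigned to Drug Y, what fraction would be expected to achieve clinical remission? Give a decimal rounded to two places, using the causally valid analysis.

The distribution of HbA1c is itself part of what the drug does — it is an intermediate outcome. Holding it fixed would remove that part of the effect; the total effect is the pooled difference.
So P(outcome | do(Drug Y)) is just the pooled rate for Drug Y: 728/1750 = 0.416.

0.42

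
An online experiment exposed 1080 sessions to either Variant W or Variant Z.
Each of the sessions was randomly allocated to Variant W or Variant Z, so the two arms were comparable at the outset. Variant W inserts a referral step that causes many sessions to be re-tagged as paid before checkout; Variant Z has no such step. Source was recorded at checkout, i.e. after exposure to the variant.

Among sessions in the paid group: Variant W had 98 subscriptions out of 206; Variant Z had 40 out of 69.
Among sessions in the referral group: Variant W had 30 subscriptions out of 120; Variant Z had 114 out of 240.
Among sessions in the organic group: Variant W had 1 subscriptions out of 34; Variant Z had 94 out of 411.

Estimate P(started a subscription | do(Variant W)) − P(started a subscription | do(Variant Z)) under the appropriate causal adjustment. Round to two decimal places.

+0.01

Traffic source is downstream of the variant. One should not condition on a consequence of treatment, so the overall rates are the right comparison.
The causal difference is the pooled difference: 0.358 − 0.344 = +0.014.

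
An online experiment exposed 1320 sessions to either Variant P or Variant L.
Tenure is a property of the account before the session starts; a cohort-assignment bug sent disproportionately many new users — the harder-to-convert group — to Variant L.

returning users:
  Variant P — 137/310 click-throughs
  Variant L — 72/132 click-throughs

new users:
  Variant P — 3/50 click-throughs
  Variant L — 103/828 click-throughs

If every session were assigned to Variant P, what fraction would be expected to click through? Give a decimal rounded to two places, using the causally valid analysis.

User tenure is set before the variant has any effect — it is not caused by the variant — and it independently drives the outcome. That makes it a confounder, so the causal comparison is within user tenure levels.
Standardising Variant P to the population user tenure mix: 0.335·137/310 + 0.665·3/50 = 0.188.

0.19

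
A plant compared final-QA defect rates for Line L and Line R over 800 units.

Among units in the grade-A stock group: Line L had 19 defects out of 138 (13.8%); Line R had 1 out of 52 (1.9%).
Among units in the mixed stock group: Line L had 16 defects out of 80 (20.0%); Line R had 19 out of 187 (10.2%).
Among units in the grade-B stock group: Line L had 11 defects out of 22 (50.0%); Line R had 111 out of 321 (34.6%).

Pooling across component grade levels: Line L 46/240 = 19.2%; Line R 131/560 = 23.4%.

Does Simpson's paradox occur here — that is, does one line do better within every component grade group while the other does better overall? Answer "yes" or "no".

yes

Within each component grade level (grade-A stock 13.8% vs 1.9%; mixed stock 20.0% vs 10.2%; grade-B stock 50.0% vs 34.6%), Line R has the lower rate every time. Pooled: 19.2% vs 23.4% — Line L has the lower rate overall. The two comparisons disagree.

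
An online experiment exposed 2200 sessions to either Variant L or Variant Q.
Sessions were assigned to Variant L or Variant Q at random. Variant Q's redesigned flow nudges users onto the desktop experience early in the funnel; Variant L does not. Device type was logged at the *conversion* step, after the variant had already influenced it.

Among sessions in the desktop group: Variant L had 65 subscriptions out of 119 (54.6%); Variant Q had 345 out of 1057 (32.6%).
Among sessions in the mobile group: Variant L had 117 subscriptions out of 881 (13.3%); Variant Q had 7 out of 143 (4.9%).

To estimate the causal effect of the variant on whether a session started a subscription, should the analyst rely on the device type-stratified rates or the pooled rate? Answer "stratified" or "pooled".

pooled

Device type is recorded after the variant and is itself shifted by it — it sits on the causal path from variant to outcome. Conditioning on a mediator would strip out part of the effect we want; the pooled comparison gives the total causal effect.
Pooled: Variant L 18.2% vs Variant Q 29.3%; Variant Q is higher overall.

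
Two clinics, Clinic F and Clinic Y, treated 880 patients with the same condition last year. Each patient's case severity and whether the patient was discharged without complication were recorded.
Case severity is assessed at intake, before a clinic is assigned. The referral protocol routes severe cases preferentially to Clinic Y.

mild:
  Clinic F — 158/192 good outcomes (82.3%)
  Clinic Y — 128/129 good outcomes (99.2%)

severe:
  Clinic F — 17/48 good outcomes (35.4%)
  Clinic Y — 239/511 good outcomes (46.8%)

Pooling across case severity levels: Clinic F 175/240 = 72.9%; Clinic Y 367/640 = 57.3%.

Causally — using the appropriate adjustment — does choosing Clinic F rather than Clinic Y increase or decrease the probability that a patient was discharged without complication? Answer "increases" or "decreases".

Clinic Y is higher inside every case severity stratum but Clinic F is higher in aggregate. Whether to stratify depends on how case severity relates to the clinic.
Case severity differs across clinics for reasons unrelated to any effect of the clinic itself, and it separately predicts the outcome — a classic confounder. We must compare within case severity levels.
Within each level — mild: 82.3% vs 99.2%; severe: 35.4% vs 46.8% — Clinic Y is higher every time.

decreases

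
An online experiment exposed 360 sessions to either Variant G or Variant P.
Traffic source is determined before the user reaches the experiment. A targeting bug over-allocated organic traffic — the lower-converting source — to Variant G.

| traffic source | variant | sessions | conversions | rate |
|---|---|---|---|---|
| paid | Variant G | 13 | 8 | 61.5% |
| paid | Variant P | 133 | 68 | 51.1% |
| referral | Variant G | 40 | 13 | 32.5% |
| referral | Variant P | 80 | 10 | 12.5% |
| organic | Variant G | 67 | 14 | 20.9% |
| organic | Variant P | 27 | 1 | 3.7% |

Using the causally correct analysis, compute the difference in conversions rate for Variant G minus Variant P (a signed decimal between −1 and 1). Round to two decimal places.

+0.15

Traffic source satisfies the back-door criterion: it is not a descendant of the variant, and it blocks the spurious path from variant to outcome. Adjusting for it (i.e., using the within-traffic source rates) gives the causal effect.
Adjusting over the population distribution of traffic source: 0.406·(0.615−0.511) + 0.333·(0.325−0.125) + 0.261·(0.209−0.037) = +0.154.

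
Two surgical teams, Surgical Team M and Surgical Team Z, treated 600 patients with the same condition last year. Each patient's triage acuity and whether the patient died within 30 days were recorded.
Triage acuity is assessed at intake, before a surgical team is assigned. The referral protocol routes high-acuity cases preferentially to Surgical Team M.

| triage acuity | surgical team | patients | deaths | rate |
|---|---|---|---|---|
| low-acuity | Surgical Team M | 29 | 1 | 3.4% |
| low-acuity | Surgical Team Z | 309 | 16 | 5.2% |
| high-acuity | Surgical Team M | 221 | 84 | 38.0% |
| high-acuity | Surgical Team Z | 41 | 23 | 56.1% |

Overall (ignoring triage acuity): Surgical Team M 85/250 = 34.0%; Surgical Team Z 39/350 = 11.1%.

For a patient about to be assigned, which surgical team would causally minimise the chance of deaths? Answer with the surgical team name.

Surgical Team M

Within every triage acuity level Surgical Team M has the lower rate, yet pooled Surgical Team Z does — Simpson's reversal.
Triage acuity satisfies the back-door criterion: it is not a descendant of the surgical team, and it blocks the spurious path from surgical team to outcome. Adjusting for it (i.e., using the within-triage acuity rates) gives the causal effect.
Within each level — low-acuity: 3.4% vs 5.2%; high-acuity: 38.0% vs 56.1% — Surgical Team M is lower every time.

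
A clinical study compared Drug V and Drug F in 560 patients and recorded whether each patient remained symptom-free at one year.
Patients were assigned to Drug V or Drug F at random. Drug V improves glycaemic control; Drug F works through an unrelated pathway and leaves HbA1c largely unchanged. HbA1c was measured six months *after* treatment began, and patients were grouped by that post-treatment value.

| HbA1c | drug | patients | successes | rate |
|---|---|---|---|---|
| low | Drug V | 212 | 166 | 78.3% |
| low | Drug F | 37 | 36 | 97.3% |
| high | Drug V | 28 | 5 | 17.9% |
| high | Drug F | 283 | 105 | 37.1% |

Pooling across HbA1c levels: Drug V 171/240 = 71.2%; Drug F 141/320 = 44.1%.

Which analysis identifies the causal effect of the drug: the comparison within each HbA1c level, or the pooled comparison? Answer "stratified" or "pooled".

pooled

HbA1c here is a post-treatment variable shaped by the drug; conditioning on it would introduce bias rather than remove it. The overall comparison is the causal one.
Pooled: Drug V 71.2% vs Drug F 44.1%; Drug V is higher overall.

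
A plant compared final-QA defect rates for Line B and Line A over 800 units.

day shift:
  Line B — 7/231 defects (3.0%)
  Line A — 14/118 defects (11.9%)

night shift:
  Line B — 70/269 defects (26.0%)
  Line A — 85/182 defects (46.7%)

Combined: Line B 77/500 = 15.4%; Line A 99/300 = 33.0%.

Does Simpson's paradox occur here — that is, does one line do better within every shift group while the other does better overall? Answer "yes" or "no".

no

Within each shift level (day shift 3.0% vs 11.9%; night shift 26.0% vs 46.7%), Line B has the lower rate every time. Pooled: 15.4% vs 33.0% — Line B has the lower rate overall. They agree.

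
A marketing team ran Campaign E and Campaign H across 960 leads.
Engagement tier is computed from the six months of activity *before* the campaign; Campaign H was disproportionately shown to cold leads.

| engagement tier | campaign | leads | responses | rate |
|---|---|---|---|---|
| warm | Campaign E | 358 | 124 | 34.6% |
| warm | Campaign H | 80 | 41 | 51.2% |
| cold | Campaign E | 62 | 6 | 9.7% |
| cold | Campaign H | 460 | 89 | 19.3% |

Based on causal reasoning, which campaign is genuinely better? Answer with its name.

Campaign H

The engagement tier-specific comparison favours Campaign H throughout, but the pooled figures favour Campaign E. The question is whether to condition on engagement tier.
Since engagement tier is a pre-existing factor (not a product of the campaign) and it affects the outcome on its own, it is a confounder. The stratified rates, not the pooled rate, identify the causal effect.
Within each level — warm: 34.6% vs 51.2%; cold: 9.7% vs 19.3% — Campaign H is higher every time.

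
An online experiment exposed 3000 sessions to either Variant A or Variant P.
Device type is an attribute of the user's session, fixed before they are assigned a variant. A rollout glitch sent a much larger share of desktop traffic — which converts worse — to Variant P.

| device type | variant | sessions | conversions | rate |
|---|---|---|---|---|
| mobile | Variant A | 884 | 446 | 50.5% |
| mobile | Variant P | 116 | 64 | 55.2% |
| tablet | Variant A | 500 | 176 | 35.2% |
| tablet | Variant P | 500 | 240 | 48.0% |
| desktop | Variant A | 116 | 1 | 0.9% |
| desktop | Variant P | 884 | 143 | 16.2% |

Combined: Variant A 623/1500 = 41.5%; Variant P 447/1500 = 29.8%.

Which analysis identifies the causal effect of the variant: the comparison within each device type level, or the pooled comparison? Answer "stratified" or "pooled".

The device type-specific comparison favours Variant P throughout, but the pooled figures favour Variant A. The question is whether to condition on device type.
Device type is set before the variant has any effect — it is not caused by the variant — and it independently drives the outcome. That makes it a confounder, so the causal comparison is within device type levels.
Within each level — mobile: 50.5% vs 55.2%; tablet: 35.2% vs 48.0%; desktop: 0.9% vs 16.2% — Variant P is higher every time.

stratified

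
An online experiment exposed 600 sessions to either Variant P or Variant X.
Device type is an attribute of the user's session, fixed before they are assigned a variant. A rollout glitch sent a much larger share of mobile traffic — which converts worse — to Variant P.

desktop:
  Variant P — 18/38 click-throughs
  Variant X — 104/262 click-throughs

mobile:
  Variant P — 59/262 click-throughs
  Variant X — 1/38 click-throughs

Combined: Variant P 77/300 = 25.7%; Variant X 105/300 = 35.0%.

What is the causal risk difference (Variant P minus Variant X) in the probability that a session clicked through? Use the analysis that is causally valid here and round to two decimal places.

Since device type is a pre-existing factor (not a product of the variant) and it affects the outcome on its own, it is a confounder. The stratified rates, not the pooled rate, identify the causal effect.
Adjusting over the population distribution of device type: 0.500·(0.474−0.397) + 0.500·(0.225−0.026) = +0.138.

+0.14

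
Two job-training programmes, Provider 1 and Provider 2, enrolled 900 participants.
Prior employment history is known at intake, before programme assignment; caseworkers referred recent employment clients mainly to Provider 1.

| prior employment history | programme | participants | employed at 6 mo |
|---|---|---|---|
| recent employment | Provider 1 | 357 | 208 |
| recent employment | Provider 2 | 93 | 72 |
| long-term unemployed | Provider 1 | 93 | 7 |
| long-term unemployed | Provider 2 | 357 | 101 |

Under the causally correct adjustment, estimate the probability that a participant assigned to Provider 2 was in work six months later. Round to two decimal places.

Here prior employment history is a common cause — it drives both which programme a case falls under and the outcome. The crude comparison mixes populations; the stratum-specific rates are the causally relevant ones.
Standardising Provider 2 to the population prior employment history mix: 0.500·72/93 + 0.500·101/357 = 0.529.

0.53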